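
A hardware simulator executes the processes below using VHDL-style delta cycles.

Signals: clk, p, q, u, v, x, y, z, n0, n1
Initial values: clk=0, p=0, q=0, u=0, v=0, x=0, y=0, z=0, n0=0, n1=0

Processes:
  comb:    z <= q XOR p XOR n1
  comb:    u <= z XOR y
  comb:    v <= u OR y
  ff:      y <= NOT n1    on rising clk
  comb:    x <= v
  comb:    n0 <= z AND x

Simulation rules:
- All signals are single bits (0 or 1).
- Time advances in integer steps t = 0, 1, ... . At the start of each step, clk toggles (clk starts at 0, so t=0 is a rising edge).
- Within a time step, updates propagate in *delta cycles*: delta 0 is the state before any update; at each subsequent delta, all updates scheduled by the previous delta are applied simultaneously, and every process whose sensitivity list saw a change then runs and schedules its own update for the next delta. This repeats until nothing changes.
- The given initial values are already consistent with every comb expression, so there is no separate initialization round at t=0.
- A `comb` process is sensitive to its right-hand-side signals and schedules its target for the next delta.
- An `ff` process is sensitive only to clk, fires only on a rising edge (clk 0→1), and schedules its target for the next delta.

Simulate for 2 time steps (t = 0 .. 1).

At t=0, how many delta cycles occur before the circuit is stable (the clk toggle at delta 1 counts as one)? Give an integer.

4

t0.Δ0 x=0 v=0 n1=0 n0=0 q=0 p=0 clk=0 y=0 u=0 z=0
t0.Δ1 x=0 v=0 n1=0 n0=0 q=0 p=0 clk=1 y=0 u=0 z=0
t0.Δ2 x=0 v=0 n1=0 n0=0 q=0 p=0 clk=1 y=1 u=0 z=0
t0.Δ3 x=0 v=1 n1=0 n0=0 q=0 p=0 clk=1 y=1 u=1 z=0
t0.Δ4 x=1 v=1 n1=0 n0=0 q=0 p=0 clk=1 y=1 u=1 z=0
t1.Δ0 x=1 v=1 n1=0 n0=0 q=0 p=0 clk=1 y=1 u=1 z=0
t1.Δ1 x=1 v=1 n1=0 n0=0 q=0 p=0 clk=0 y=1 u=1 z=0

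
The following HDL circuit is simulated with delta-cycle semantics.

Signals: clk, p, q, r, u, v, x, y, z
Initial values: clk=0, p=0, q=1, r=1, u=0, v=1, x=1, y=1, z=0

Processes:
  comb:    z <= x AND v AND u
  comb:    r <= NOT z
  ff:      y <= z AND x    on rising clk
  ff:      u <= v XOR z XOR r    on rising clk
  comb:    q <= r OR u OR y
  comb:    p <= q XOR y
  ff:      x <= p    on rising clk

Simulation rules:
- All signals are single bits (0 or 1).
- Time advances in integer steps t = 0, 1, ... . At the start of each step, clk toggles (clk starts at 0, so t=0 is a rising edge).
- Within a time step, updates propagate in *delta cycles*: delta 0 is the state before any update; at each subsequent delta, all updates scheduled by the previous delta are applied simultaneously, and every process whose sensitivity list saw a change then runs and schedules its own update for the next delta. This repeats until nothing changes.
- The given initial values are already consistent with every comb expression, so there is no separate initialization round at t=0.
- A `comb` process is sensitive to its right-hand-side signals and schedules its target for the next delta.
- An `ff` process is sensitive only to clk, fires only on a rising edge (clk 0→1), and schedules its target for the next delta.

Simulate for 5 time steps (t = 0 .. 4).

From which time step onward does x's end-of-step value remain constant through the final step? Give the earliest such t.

t0.Δ0 z=0 x=1 clk=0 r=1 q=1 v=1 p=0 u=0 y=1
t0.Δ1 z=0 x=1 clk=1 r=1 q=1 v=1 p=0 u=0 y=1
t0.Δ2 z=0 x=0 clk=1 r=1 q=1 v=1 p=0 u=0 y=0
t0.Δ3 z=0 x=0 clk=1 r=1 q=1 v=1 p=1 u=0 y=0
t1.Δ0 z=0 x=0 clk=1 r=1 q=1 v=1 p=1 u=0 y=0
t1.Δ1 z=0 x=0 clk=0 r=1 q=1 v=1 p=1 u=0 y=0
t2.Δ0 z=0 x=0 clk=0 r=1 q=1 v=1 p=1 u=0 y=0
t2.Δ1 z=0 x=0 clk=1 r=1 q=1 v=1 p=1 u=0 y=0
t2.Δ2 z=0 x=1 clk=1 r=1 q=1 v=1 p=1 u=0 y=0
t3.Δ0 z=0 x=1 clk=1 r=1 q=1 v=1 p=1 u=0 y=0
t3.Δ1 z=0 x=1 clk=0 r=1 q=1 v=1 p=1 u=0 y=0
t4.Δ0 z=0 x=1 clk=0 r=1 q=1 v=1 p=1 u=0 y=0
t4.Δ1 z=0 x=1 clk=1 r=1 q=1 v=1 p=1 u=0 y=0

2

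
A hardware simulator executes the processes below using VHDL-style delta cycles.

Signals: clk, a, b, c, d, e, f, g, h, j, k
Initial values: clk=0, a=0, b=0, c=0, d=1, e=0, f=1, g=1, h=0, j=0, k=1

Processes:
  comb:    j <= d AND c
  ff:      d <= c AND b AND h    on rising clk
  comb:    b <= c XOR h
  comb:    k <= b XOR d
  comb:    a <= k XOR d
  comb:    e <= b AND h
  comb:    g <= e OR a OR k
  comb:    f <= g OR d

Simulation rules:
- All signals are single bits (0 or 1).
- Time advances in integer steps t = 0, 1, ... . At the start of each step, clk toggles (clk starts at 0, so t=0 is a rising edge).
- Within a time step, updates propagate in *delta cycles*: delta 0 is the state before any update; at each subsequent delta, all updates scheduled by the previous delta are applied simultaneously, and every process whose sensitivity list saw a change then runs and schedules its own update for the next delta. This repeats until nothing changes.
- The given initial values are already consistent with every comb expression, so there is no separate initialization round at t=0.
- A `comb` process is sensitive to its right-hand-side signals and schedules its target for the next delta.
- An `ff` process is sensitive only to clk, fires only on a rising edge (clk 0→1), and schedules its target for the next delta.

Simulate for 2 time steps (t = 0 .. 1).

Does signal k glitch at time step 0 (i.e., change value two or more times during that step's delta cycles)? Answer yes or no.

[bits: c,a,g,e,b,j,f,h,clk,d,k]
t=0: Δ0=00100010011 Δ1=00100010111 Δ2=00100010101 Δ3=01100010100 Δ4=00100010100 Δ5=00000010100 Δ6=00000000100 | 6Δ
t=1: Δ0=00000000100 Δ1=00000000000 | 1Δ

no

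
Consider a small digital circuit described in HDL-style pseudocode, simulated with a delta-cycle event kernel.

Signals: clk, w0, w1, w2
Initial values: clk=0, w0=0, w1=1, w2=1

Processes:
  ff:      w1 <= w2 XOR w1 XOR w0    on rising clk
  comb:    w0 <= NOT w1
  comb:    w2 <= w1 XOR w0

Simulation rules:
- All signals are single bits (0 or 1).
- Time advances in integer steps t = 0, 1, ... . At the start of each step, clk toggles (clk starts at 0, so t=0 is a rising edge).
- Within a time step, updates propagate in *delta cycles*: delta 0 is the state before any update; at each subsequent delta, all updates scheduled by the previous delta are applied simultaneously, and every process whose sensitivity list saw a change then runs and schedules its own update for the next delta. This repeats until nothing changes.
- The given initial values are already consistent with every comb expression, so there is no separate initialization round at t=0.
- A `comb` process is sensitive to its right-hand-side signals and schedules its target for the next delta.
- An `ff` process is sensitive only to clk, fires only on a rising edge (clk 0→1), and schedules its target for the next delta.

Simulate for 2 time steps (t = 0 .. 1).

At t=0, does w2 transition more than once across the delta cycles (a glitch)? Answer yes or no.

yes

t=0 Δ0: w0=0 w1=1 w2=1 clk=0
  Δ1: clk:0→1
  Δ2: w1:1→0
  Δ3: w0:0→1, w2:1→0
  Δ4: w2:0→1
  (4Δ to stable)
t=1 Δ0: w0=1 w1=0 w2=1 clk=1
  Δ1: clk:1→0
  (1Δ to stable)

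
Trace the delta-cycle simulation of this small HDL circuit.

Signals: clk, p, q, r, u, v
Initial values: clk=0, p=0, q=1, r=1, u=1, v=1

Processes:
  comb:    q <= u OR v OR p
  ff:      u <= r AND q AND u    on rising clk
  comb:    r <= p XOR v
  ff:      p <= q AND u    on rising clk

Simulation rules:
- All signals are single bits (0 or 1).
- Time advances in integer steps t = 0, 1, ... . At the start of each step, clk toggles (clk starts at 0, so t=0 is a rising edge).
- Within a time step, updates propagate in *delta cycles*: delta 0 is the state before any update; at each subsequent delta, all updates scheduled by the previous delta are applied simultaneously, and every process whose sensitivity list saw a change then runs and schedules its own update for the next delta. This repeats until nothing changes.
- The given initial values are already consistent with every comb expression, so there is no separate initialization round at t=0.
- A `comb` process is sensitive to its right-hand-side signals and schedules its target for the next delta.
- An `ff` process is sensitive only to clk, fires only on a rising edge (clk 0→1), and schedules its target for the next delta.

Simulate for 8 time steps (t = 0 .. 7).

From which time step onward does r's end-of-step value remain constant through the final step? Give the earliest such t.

4

[bits: p,clk,r,q,u,v]
t=0: Δ0=001111 Δ1=011111 Δ2=111111 Δ3=110111 | 3Δ
t=1: Δ0=110111 Δ1=100111 | 1Δ
t=2: Δ0=100111 Δ1=110111 Δ2=110101 | 2Δ
t=3: Δ0=110101 Δ1=100101 | 1Δ
t=4: Δ0=100101 Δ1=110101 Δ2=010101 Δ3=011101 | 3Δ
t=5: Δ0=011101 Δ1=001101 | 1Δ
t=6: Δ0=001101 Δ1=011101 | 1Δ
t=7: Δ0=011101 Δ1=001101 | 1Δ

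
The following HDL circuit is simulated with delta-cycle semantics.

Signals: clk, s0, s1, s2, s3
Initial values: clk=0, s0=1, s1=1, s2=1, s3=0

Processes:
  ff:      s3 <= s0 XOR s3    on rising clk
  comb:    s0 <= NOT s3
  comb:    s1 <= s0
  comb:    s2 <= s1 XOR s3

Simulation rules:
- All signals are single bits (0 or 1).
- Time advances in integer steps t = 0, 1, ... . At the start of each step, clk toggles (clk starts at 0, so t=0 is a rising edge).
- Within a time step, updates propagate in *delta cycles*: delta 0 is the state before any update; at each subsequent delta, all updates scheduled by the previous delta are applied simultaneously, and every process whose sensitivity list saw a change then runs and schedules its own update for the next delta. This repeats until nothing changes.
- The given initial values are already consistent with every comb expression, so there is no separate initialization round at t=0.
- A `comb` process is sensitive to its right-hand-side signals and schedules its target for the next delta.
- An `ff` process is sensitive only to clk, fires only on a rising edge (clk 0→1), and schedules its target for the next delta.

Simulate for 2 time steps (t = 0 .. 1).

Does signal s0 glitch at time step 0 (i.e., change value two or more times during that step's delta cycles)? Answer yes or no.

no

[bits: s2,s1,s3,s0,clk]
t=0: Δ0=11010 Δ1=11011 Δ2=11111 Δ3=01101 Δ4=00101 Δ5=10101 | 5Δ
t=1: Δ0=10101 Δ1=10100 | 1Δ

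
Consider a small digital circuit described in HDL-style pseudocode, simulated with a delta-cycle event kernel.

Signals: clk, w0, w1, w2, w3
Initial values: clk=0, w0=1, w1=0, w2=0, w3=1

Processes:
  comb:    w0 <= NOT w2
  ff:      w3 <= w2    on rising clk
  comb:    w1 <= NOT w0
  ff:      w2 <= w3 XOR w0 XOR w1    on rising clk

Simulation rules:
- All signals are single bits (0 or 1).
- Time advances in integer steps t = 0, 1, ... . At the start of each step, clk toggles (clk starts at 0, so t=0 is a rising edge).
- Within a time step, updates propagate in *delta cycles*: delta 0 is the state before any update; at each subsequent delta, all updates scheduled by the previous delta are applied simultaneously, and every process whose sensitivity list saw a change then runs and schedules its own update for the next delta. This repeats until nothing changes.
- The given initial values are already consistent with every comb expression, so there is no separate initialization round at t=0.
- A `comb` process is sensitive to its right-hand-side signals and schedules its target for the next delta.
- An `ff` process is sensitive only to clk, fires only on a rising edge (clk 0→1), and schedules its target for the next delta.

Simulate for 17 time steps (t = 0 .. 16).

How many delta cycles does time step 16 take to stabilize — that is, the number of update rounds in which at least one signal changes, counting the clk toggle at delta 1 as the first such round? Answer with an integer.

2

t=0 Δ0: w0=1 w2=0 clk=0 w3=1 w1=0
  Δ1: clk:0→1
  Δ2: w3:1→0
  (2Δ to stable)
t=1 Δ0: w0=1 w2=0 clk=1 w3=0 w1=0
  Δ1: clk:1→0
  (1Δ to stable)
t=2 Δ0: w0=1 w2=0 clk=0 w3=0 w1=0
  Δ1: clk:0→1
  Δ2: w2:0→1
  Δ3: w0:1→0
  Δ4: w1:0→1
  (4Δ to stable)
t=3 Δ0: w0=0 w2=1 clk=1 w3=0 w1=1
  Δ1: clk:1→0
  (1Δ to stable)
t=4 Δ0: w0=0 w2=1 clk=0 w3=0 w1=1
  Δ1: clk:0→1
  Δ2: w3:0→1
  (2Δ to stable)
t=5 Δ0: w0=0 w2=1 clk=1 w3=1 w1=1
  Δ1: clk:1→0
  (1Δ to stable)
t=6 Δ0: w0=0 w2=1 clk=0 w3=1 w1=1
  Δ1: clk:0→1
  Δ2: w2:1→0
  Δ3: w0:0→1
  Δ4: w1:1→0
  (4Δ to stable)
t=7 Δ0: w0=1 w2=0 clk=1 w3=1 w1=0
  Δ1: clk:1→0
  (1Δ to stable)
t=8 Δ0: w0=1 w2=0 clk=0 w3=1 w1=0
  Δ1: clk:0→1
  Δ2: w3:1→0
  (2Δ to stable)
t=9 Δ0: w0=1 w2=0 clk=1 w3=0 w1=0
  Δ1: clk:1→0
  (1Δ to stable)
t=10 Δ0: w0=1 w2=0 clk=0 w3=0 w1=0
  Δ1: clk:0→1
  Δ2: w2:0→1
  Δ3: w0:1→0
  Δ4: w1:0→1
  (4Δ to stable)
t=11 Δ0: w0=0 w2=1 clk=1 w3=0 w1=1
  Δ1: clk:1→0
  (1Δ to stable)
t=12 Δ0: w0=0 w2=1 clk=0 w3=0 w1=1
  Δ1: clk:0→1
  Δ2: w3:0→1
  (2Δ to stable)
t=13 Δ0: w0=0 w2=1 clk=1 w3=1 w1=1
  Δ1: clk:1→0
  (1Δ to stable)
t=14 Δ0: w0=0 w2=1 clk=0 w3=1 w1=1
  Δ1: clk:0→1
  Δ2: w2:1→0
  Δ3: w0:0→1
  Δ4: w1:1→0
  (4Δ to stable)
t=15 Δ0: w0=1 w2=0 clk=1 w3=1 w1=0
  Δ1: clk:1→0
  (1Δ to stable)
t=16 Δ0: w0=1 w2=0 clk=0 w3=1 w1=0
  Δ1: clk:0→1
  Δ2: w3:1→0
  (2Δ to stable)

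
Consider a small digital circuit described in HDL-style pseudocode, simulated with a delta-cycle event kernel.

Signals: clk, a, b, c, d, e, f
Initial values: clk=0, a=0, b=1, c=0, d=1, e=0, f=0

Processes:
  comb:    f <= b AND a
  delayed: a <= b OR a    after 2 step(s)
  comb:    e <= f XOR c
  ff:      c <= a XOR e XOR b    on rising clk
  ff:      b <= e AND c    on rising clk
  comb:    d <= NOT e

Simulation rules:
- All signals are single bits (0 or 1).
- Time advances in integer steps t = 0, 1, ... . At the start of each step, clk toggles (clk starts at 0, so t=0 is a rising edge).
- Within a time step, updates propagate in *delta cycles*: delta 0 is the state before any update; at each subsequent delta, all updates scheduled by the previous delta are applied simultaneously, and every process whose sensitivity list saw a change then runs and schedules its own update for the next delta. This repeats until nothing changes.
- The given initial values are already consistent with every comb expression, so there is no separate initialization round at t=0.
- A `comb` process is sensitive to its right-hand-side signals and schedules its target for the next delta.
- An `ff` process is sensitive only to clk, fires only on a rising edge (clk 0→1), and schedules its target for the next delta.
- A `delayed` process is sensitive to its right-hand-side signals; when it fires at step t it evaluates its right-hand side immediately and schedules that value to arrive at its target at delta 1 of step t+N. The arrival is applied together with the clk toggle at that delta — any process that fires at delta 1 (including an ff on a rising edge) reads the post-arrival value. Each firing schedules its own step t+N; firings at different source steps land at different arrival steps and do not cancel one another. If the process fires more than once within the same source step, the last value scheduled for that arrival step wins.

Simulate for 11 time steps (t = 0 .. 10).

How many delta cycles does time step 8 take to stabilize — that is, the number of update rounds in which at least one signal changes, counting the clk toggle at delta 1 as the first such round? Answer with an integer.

[bits: d,clk,b,f,a,c,e]
t=0: Δ0=1010000 Δ1=1110000 Δ2=1100010 Δ3=1100011 Δ4=0100011 | 4Δ
t=1: Δ0=0100011 Δ1=0000011 | 1Δ
t=2: Δ0=0000011 Δ1=0100011 Δ2=0110011 | 2Δ
t=3: Δ0=0110011 Δ1=0010011 | 1Δ
t=4: Δ0=0010011 Δ1=0110111 Δ2=0111111 Δ3=0111110 Δ4=1111110 | 4Δ
t=5: Δ0=1111110 Δ1=1011110 | 1Δ
t=6: Δ0=1011110 Δ1=1111110 Δ2=1101100 Δ3=1100101 Δ4=0100100 Δ5=1100100 | 5Δ
t=7: Δ0=1100100 Δ1=1000100 | 1Δ
t=8: Δ0=1000100 Δ1=1100100 Δ2=1100110 Δ3=1100111 Δ4=0100111 | 4Δ
t=9: Δ0=0100111 Δ1=0000111 | 1Δ
t=10: Δ0=0000111 Δ1=0100111 Δ2=0110101 Δ3=0111100 Δ4=1111101 Δ5=0111101 | 5Δ

4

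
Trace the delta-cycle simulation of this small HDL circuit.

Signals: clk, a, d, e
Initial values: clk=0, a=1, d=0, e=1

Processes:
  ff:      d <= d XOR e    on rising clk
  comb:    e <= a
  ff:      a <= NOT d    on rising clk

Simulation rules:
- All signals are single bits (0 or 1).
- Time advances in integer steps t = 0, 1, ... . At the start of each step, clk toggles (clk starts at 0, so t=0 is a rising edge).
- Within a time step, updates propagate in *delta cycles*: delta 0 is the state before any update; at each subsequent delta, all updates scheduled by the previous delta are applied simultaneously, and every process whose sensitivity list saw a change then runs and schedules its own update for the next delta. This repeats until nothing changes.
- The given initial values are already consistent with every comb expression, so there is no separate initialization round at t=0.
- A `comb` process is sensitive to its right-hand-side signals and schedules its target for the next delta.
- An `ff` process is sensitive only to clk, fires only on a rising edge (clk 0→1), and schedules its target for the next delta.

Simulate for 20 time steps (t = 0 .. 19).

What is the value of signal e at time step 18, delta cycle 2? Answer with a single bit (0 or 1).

1

[bits: e,clk,a,d]
t=0: Δ0=1010 Δ1=1110 Δ2=1111 | 2Δ
t=1: Δ0=1111 Δ1=1011 | 1Δ
t=2: Δ0=1011 Δ1=1111 Δ2=1100 Δ3=0100 | 3Δ
t=3: Δ0=0100 Δ1=0000 | 1Δ
t=4: Δ0=0000 Δ1=0100 Δ2=0110 Δ3=1110 | 3Δ
t=5: Δ0=1110 Δ1=1010 | 1Δ
t=6: Δ0=1010 Δ1=1110 Δ2=1111 | 2Δ
t=7: Δ0=1111 Δ1=1011 | 1Δ
t=8: Δ0=1011 Δ1=1111 Δ2=1100 Δ3=0100 | 3Δ
t=9: Δ0=0100 Δ1=0000 | 1Δ
t=10: Δ0=0000 Δ1=0100 Δ2=0110 Δ3=1110 | 3Δ
t=11: Δ0=1110 Δ1=1010 | 1Δ
t=12: Δ0=1010 Δ1=1110 Δ2=1111 | 2Δ
t=13: Δ0=1111 Δ1=1011 | 1Δ
t=14: Δ0=1011 Δ1=1111 Δ2=1100 Δ3=0100 | 3Δ
t=15: Δ0=0100 Δ1=0000 | 1Δ
t=16: Δ0=0000 Δ1=0100 Δ2=0110 Δ3=1110 | 3Δ
t=17: Δ0=1110 Δ1=1010 | 1Δ
t=18: Δ0=1010 Δ1=1110 Δ2=1111 | 2Δ
t=19: Δ0=1111 Δ1=1011 | 1Δ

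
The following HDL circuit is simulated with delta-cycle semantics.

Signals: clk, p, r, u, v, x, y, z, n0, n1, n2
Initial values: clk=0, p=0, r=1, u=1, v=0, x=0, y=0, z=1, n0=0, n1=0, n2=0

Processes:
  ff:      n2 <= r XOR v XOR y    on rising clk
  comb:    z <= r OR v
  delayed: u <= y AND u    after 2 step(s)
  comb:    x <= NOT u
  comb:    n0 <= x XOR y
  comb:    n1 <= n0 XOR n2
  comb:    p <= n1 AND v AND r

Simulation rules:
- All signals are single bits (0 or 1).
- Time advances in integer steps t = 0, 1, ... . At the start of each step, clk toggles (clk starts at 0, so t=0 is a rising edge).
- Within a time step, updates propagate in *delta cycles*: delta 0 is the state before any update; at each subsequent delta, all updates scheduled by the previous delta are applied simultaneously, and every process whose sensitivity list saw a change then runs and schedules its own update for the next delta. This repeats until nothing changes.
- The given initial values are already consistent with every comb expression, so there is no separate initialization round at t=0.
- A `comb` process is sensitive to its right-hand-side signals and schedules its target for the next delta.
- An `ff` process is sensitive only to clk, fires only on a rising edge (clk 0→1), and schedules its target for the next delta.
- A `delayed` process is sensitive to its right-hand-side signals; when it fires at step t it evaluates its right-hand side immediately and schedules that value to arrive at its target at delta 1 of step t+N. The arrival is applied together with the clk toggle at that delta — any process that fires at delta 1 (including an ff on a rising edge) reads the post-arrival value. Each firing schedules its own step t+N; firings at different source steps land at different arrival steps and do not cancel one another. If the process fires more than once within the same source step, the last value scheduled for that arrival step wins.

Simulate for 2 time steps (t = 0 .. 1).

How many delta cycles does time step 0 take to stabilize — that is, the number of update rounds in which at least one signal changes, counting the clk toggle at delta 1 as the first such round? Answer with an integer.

3

t0.Δ0 n0=0 z=1 clk=0 r=1 y=0 x=0 u=1 p=0 v=0 n2=0 n1=0
t0.Δ1 n0=0 z=1 clk=1 r=1 y=0 x=0 u=1 p=0 v=0 n2=0 n1=0
t0.Δ2 n0=0 z=1 clk=1 r=1 y=0 x=0 u=1 p=0 v=0 n2=1 n1=0
t0.Δ3 n0=0 z=1 clk=1 r=1 y=0 x=0 u=1 p=0 v=0 n2=1 n1=1
t1.Δ0 n0=0 z=1 clk=1 r=1 y=0 x=0 u=1 p=0 v=0 n2=1 n1=1
t1.Δ1 n0=0 z=1 clk=0 r=1 y=0 x=0 u=1 p=0 v=0 n2=1 n1=1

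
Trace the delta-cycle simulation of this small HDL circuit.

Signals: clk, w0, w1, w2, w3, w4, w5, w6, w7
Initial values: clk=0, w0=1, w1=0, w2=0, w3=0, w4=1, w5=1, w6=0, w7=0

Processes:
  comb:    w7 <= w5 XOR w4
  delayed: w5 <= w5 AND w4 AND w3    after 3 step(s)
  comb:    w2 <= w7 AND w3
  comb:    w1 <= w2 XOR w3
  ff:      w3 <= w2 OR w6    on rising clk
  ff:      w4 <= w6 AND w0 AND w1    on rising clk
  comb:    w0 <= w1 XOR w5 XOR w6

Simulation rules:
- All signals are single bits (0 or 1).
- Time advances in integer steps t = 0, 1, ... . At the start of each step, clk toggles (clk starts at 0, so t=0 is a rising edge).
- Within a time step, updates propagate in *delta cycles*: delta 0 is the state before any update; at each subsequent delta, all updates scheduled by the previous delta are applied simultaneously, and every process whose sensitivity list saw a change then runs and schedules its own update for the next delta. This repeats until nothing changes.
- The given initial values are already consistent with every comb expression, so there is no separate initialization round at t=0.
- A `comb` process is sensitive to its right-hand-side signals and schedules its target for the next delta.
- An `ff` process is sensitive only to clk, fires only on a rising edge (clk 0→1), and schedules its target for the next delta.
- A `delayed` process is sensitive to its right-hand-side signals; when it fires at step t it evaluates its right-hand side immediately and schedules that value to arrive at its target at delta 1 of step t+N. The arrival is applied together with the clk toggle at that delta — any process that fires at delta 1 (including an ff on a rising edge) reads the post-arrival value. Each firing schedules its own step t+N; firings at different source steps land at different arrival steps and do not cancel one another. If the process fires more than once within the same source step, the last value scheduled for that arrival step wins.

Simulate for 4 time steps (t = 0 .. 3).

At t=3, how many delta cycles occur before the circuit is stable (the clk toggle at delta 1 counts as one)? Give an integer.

t0.Δ0 w2=0 w6=0 clk=0 w1=0 w4=1 w5=1 w7=0 w0=1 w3=0
t0.Δ1 w2=0 w6=0 clk=1 w1=0 w4=1 w5=1 w7=0 w0=1 w3=0
t0.Δ2 w2=0 w6=0 clk=1 w1=0 w4=0 w5=1 w7=0 w0=1 w3=0
t0.Δ3 w2=0 w6=0 clk=1 w1=0 w4=0 w5=1 w7=1 w0=1 w3=0
t1.Δ0 w2=0 w6=0 clk=1 w1=0 w4=0 w5=1 w7=1 w0=1 w3=0
t1.Δ1 w2=0 w6=0 clk=0 w1=0 w4=0 w5=1 w7=1 w0=1 w3=0
t2.Δ0 w2=0 w6=0 clk=0 w1=0 w4=0 w5=1 w7=1 w0=1 w3=0
t2.Δ1 w2=0 w6=0 clk=1 w1=0 w4=0 w5=1 w7=1 w0=1 w3=0
t3.Δ0 w2=0 w6=0 clk=1 w1=0 w4=0 w5=1 w7=1 w0=1 w3=0
t3.Δ1 w2=0 w6=0 clk=0 w1=0 w4=0 w5=0 w7=1 w0=1 w3=0
t3.Δ2 w2=0 w6=0 clk=0 w1=0 w4=0 w5=0 w7=0 w0=0 w3=0

2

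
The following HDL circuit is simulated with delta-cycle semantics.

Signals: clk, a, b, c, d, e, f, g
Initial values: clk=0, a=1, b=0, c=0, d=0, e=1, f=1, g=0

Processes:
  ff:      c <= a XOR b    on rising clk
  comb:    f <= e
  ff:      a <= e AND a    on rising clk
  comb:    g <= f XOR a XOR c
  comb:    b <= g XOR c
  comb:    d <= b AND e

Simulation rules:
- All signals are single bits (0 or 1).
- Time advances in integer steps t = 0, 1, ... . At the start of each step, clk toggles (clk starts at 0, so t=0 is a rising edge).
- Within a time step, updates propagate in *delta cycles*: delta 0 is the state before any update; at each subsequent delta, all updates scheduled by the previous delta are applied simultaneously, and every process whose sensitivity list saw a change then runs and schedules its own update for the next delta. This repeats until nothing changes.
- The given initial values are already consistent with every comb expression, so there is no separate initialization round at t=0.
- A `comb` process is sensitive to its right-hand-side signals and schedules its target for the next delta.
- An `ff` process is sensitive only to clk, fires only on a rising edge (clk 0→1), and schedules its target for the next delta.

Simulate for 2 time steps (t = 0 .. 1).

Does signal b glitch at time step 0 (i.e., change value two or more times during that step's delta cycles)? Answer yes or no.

t=0 Δ0: clk=0 g=0 a=1 f=1 e=1 d=0 b=0 c=0
  Δ1: clk:0→1
  Δ2: c:0→1
  Δ3: g:0→1, b:0→1
  Δ4: d:0→1, b:1→0
  Δ5: d:1→0
  (5Δ to stable)
t=1 Δ0: clk=1 g=1 a=1 f=1 e=1 d=0 b=0 c=1
  Δ1: clk:1→0
  (1Δ to stable)

yes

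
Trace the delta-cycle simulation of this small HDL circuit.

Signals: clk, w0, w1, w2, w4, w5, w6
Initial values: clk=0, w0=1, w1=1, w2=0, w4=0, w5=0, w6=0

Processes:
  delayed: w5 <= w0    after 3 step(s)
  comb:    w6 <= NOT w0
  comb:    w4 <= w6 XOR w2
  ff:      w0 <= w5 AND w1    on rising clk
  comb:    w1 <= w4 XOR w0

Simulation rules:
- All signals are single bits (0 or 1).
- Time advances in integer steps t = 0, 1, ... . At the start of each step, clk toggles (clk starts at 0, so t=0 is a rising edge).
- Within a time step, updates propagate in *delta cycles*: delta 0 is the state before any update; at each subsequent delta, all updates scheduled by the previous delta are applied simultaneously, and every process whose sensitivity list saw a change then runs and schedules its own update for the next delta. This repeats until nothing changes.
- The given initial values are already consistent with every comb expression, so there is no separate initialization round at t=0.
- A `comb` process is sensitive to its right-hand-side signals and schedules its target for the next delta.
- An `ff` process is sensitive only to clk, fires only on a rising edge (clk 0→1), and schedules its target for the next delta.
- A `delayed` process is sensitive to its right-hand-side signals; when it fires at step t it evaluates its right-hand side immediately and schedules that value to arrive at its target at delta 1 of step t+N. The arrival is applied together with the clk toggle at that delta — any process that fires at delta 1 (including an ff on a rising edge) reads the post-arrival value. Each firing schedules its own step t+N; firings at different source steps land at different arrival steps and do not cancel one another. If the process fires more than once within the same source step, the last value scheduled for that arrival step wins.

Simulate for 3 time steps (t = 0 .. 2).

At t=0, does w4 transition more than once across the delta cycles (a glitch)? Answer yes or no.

t=0 Δ0: w6=0 clk=0 w1=1 w2=0 w4=0 w5=0 w0=1
  Δ1: clk:0→1
  Δ2: w0:1→0
  Δ3: w6:0→1, w1:1→0
  Δ4: w4:0→1
  Δ5: w1:0→1
  (5Δ to stable)
t=1 Δ0: w6=1 clk=1 w1=1 w2=0 w4=1 w5=0 w0=0
  Δ1: clk:1→0
  (1Δ to stable)
t=2 Δ0: w6=1 clk=0 w1=1 w2=0 w4=1 w5=0 w0=0
  Δ1: clk:0→1
  (1Δ to stable)

no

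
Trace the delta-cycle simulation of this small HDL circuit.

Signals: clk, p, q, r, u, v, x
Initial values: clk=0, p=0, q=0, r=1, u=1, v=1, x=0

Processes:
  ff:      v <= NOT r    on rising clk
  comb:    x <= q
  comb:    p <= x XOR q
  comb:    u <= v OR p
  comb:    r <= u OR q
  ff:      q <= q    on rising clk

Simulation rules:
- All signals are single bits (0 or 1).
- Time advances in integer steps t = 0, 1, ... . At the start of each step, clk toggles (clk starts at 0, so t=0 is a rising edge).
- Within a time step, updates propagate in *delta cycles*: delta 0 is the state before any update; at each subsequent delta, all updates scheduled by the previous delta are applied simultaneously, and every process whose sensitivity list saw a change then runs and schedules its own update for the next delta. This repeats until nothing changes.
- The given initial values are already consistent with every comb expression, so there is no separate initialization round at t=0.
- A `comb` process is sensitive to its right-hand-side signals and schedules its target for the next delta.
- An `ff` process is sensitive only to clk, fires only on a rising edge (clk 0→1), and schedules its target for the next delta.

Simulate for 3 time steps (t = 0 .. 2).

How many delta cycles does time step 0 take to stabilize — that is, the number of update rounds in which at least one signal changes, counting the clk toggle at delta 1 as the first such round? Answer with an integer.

t=0 Δ0: q=0 r=1 x=0 clk=0 u=1 p=0 v=1
  Δ1: clk:0→1
  Δ2: v:1→0
  Δ3: u:1→0
  Δ4: r:1→0
  (4Δ to stable)
t=1 Δ0: q=0 r=0 x=0 clk=1 u=0 p=0 v=0
  Δ1: clk:1→0
  (1Δ to stable)
t=2 Δ0: q=0 r=0 x=0 clk=0 u=0 p=0 v=0
  Δ1: clk:0→1
  Δ2: v:0→1
  Δ3: u:0→1
  Δ4: r:0→1
  (4Δ to stable)

4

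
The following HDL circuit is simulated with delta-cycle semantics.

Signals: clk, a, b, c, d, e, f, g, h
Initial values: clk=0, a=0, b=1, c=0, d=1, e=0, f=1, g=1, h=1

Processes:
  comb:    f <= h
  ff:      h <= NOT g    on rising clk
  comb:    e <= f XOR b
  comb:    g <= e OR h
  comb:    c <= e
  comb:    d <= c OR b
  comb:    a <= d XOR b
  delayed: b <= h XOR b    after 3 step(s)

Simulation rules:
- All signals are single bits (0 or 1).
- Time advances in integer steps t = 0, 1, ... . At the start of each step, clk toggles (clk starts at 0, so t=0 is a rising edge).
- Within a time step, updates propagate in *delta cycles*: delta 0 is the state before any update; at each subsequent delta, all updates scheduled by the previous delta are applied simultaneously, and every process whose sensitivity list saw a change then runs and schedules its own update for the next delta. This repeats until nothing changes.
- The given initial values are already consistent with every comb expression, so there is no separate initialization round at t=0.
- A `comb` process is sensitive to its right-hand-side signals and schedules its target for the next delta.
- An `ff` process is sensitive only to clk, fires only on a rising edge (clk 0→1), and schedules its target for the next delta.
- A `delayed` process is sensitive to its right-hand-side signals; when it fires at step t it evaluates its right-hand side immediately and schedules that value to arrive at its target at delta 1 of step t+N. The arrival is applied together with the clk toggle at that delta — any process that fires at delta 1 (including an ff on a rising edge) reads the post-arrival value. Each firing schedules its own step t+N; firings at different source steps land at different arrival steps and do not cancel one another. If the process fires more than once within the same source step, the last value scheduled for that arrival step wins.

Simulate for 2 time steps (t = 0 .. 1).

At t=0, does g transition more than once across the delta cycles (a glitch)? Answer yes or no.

[bits: b,h,f,c,g,a,d,clk,e]
t=0: Δ0=111010100 Δ1=111010110 Δ2=101010110 Δ3=100000110 Δ4=100000111 Δ5=100110111 | 5Δ
t=1: Δ0=100110111 Δ1=100110101 | 1Δ

yes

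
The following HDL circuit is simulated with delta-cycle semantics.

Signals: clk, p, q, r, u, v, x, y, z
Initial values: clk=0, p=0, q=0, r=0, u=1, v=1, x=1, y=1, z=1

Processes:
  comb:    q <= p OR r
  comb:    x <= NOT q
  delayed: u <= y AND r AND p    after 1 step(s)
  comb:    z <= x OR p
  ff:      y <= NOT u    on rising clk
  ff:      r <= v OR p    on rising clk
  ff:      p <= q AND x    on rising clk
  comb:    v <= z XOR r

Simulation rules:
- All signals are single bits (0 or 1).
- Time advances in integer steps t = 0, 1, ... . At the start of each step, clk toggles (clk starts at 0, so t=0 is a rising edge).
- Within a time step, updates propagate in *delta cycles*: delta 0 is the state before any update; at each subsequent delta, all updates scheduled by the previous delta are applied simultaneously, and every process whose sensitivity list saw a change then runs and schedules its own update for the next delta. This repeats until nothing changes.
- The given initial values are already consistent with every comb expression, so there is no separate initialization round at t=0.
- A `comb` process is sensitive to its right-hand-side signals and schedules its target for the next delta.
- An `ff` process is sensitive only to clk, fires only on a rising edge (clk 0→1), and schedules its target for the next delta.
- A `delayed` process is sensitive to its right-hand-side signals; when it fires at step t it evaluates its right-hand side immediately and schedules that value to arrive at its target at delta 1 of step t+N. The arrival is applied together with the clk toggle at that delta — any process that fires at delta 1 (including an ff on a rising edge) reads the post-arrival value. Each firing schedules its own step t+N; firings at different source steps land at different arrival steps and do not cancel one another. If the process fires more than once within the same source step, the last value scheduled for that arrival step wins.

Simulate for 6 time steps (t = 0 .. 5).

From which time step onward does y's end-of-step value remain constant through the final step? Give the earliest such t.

[bits: u,r,y,v,p,q,z,clk,x]
t=0: Δ0=101100101 Δ1=101100111 Δ2=110100111 Δ3=110001111 Δ4=110001110 Δ5=110001010 Δ6=110101010 | 6Δ
t=1: Δ0=110101010 Δ1=010101000 | 1Δ
t=2: Δ0=010101000 Δ1=010101010 Δ2=011101010 | 2Δ
t=3: Δ0=011101010 Δ1=011101000 | 1Δ
t=4: Δ0=011101000 Δ1=011101010 | 1Δ
t=5: Δ0=011101010 Δ1=011101000 | 1Δ

2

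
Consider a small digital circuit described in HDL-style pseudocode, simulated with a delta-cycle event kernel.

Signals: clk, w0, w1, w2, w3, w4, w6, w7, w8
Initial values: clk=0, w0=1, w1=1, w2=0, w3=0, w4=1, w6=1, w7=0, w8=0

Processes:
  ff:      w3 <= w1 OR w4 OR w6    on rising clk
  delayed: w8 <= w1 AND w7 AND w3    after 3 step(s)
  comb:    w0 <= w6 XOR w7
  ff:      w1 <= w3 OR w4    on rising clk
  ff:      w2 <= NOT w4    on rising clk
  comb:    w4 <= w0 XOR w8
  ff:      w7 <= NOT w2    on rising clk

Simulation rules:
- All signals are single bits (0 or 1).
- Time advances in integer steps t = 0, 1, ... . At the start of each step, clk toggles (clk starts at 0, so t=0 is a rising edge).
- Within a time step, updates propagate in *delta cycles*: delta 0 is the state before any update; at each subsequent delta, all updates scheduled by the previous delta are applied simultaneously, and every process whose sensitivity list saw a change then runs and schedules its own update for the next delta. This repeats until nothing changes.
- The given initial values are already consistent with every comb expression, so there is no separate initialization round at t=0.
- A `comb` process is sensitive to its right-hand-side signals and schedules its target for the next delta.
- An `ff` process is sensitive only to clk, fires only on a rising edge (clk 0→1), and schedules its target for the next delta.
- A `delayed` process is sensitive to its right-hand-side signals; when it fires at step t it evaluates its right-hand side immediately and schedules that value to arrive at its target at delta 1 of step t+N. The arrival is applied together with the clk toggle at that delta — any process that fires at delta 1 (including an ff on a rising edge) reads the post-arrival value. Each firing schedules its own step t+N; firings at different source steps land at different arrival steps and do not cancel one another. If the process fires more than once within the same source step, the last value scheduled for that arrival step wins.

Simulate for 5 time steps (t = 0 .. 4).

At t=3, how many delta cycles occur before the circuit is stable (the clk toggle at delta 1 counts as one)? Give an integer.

[bits: w7,w4,w3,clk,w1,w6,w8,w0,w2]
t=0: Δ0=010011010 Δ1=010111010 Δ2=111111010 Δ3=111111000 Δ4=101111000 | 4Δ
t=1: Δ0=101111000 Δ1=101011000 | 1Δ
t=2: Δ0=101011000 Δ1=101111000 Δ2=101111001 | 2Δ
t=3: Δ0=101111001 Δ1=101011101 Δ2=111011101 | 2Δ
t=4: Δ0=111011101 Δ1=111111101 Δ2=011111100 Δ3=011111110 Δ4=001111110 | 4Δ

2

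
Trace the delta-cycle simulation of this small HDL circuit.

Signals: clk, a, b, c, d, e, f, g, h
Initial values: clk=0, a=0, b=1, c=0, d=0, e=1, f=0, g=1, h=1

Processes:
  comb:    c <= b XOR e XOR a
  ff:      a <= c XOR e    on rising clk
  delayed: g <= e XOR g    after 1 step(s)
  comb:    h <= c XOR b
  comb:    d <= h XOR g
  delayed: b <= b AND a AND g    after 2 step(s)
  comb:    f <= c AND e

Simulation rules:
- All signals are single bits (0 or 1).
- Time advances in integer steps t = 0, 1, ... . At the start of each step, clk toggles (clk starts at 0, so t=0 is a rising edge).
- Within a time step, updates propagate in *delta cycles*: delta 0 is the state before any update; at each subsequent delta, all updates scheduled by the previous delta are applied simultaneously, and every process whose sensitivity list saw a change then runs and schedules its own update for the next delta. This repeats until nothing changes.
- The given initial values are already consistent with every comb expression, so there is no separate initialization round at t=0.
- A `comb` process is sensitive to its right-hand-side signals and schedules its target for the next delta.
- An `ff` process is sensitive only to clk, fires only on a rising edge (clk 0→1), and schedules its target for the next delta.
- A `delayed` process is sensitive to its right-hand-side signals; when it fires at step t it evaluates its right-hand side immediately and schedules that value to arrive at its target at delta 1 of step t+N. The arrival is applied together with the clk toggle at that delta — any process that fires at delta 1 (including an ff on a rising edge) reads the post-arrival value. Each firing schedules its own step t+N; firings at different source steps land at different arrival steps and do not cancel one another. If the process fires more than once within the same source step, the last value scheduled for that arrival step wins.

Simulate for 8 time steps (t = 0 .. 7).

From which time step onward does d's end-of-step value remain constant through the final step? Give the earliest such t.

4

t0.Δ0 g=1 clk=0 c=0 f=0 h=1 e=1 d=0 a=0 b=1
t0.Δ1 g=1 clk=1 c=0 f=0 h=1 e=1 d=0 a=0 b=1
t0.Δ2 g=1 clk=1 c=0 f=0 h=1 e=1 d=0 a=1 b=1
t0.Δ3 g=1 clk=1 c=1 f=0 h=1 e=1 d=0 a=1 b=1
t0.Δ4 g=1 clk=1 c=1 f=1 h=0 e=1 d=0 a=1 b=1
t0.Δ5 g=1 clk=1 c=1 f=1 h=0 e=1 d=1 a=1 b=1
t1.Δ0 g=1 clk=1 c=1 f=1 h=0 e=1 d=1 a=1 b=1
t1.Δ1 g=1 clk=0 c=1 f=1 h=0 e=1 d=1 a=1 b=1
t2.Δ0 g=1 clk=0 c=1 f=1 h=0 e=1 d=1 a=1 b=1
t2.Δ1 g=1 clk=1 c=1 f=1 h=0 e=1 d=1 a=1 b=1
t2.Δ2 g=1 clk=1 c=1 f=1 h=0 e=1 d=1 a=0 b=1
t2.Δ3 g=1 clk=1 c=0 f=1 h=0 e=1 d=1 a=0 b=1
t2.Δ4 g=1 clk=1 c=0 f=0 h=1 e=1 d=1 a=0 b=1
t2.Δ5 g=1 clk=1 c=0 f=0 h=1 e=1 d=0 a=0 b=1
t3.Δ0 g=1 clk=1 c=0 f=0 h=1 e=1 d=0 a=0 b=1
t3.Δ1 g=1 clk=0 c=0 f=0 h=1 e=1 d=0 a=0 b=1
t4.Δ0 g=1 clk=0 c=0 f=0 h=1 e=1 d=0 a=0 b=1
t4.Δ1 g=1 clk=1 c=0 f=0 h=1 e=1 d=0 a=0 b=0
t4.Δ2 g=1 clk=1 c=1 f=0 h=0 e=1 d=0 a=1 b=0
t4.Δ3 g=1 clk=1 c=0 f=1 h=1 e=1 d=1 a=1 b=0
t4.Δ4 g=1 clk=1 c=0 f=0 h=0 e=1 d=0 a=1 b=0
t4.Δ5 g=1 clk=1 c=0 f=0 h=0 e=1 d=1 a=1 b=0
t5.Δ0 g=1 clk=1 c=0 f=0 h=0 e=1 d=1 a=1 b=0
t5.Δ1 g=1 clk=0 c=0 f=0 h=0 e=1 d=1 a=1 b=0
t6.Δ0 g=1 clk=0 c=0 f=0 h=0 e=1 d=1 a=1 b=0
t6.Δ1 g=1 clk=1 c=0 f=0 h=0 e=1 d=1 a=1 b=0
t7.Δ0 g=1 clk=1 c=0 f=0 h=0 e=1 d=1 a=1 b=0
t7.Δ1 g=1 clk=0 c=0 f=0 h=0 e=1 d=1 a=1 b=0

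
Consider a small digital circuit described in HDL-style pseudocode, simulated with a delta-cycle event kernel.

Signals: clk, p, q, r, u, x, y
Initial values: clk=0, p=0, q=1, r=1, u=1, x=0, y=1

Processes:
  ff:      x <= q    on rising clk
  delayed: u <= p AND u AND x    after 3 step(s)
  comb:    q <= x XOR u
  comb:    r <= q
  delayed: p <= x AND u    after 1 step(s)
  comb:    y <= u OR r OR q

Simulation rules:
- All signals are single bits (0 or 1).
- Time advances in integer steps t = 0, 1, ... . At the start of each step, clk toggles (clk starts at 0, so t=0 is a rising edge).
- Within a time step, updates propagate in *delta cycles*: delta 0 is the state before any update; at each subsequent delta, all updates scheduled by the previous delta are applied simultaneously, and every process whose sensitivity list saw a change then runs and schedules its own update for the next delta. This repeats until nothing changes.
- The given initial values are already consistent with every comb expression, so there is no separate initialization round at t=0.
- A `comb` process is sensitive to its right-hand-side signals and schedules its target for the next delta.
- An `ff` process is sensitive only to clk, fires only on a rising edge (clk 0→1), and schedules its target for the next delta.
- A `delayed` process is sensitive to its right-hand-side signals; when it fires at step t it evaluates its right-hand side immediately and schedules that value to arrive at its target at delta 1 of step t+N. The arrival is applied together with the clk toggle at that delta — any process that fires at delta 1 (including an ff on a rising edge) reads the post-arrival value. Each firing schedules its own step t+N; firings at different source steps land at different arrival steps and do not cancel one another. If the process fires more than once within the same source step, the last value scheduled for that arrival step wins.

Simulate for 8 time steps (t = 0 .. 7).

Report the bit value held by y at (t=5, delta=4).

t=0 Δ0: q=1 x=0 u=1 y=1 clk=0 r=1 p=0
  Δ1: clk:0→1
  Δ2: x:0→1
  Δ3: q:1→0
  Δ4: r:1→0
  (4Δ to stable)
t=1 Δ0: q=0 x=1 u=1 y=1 clk=1 r=0 p=0
  Δ1: clk:1→0, p:0→1
  (1Δ to stable)
t=2 Δ0: q=0 x=1 u=1 y=1 clk=0 r=0 p=1
  Δ1: clk:0→1
  Δ2: x:1→0
  Δ3: q:0→1
  Δ4: r:0→1
  (4Δ to stable)
t=3 Δ0: q=1 x=0 u=1 y=1 clk=1 r=1 p=1
  Δ1: u:1→0, clk:1→0, p:1→0
  Δ2: q:1→0
  Δ3: r:1→0
  Δ4: y:1→0
  (4Δ to stable)
t=4 Δ0: q=0 x=0 u=0 y=0 clk=0 r=0 p=0
  Δ1: u:0→1, clk:0→1
  Δ2: q:0→1, y:0→1
  Δ3: r:0→1
  (3Δ to stable)
t=5 Δ0: q=1 x=0 u=1 y=1 clk=1 r=1 p=0
  Δ1: u:1→0, clk:1→0
  Δ2: q:1→0
  Δ3: r:1→0
  Δ4: y:1→0
  (4Δ to stable)
t=6 Δ0: q=0 x=0 u=0 y=0 clk=0 r=0 p=0
  Δ1: clk:0→1
  (1Δ to stable)
t=7 Δ0: q=0 x=0 u=0 y=0 clk=1 r=0 p=0
  Δ1: clk:1→0
  (1Δ to stable)

0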